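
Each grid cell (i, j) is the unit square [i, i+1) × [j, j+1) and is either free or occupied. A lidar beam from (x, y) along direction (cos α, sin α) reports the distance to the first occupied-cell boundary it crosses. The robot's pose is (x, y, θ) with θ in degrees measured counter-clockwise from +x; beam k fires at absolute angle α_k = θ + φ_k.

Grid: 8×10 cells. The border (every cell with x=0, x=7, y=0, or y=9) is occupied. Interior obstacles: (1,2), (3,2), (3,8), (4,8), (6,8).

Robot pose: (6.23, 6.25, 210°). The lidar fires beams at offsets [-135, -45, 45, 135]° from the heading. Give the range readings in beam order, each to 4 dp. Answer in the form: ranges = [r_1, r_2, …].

beam 1: φ=-135°, α=75°
  dir = (cos 75°, sin 75°) = (0.2588, 0.9659); from cell (6,6)
  next x-line at t=2.9751, next y-line at t=0.7765; Δt_x=3.8637, Δt_y=1.0353
    y: enter (6,7) at t=0.7765
    y: enter (6,8) at t=1.8117 ← occupied
  → r_1 = 1.8117
beam 2: φ=-45°, α=165°
  dir = (cos 165°, sin 165°) = (-0.9659, 0.2588); from cell (6,6)
  next x-line at t=0.2381, next y-line at t=2.8978; Δt_x=1.0353, Δt_y=3.8637
    x: enter (5,6) at t=0.2381
    x: enter (4,6) at t=1.2734
    x: enter (3,6) at t=2.3087
    y: enter (3,7) at t=2.8978
    x: enter (2,7) at t=3.3439
    x: enter (1,7) at t=4.3792
    x: enter (0,7) at t=5.4145 ← occupied
  → r_2 = 5.4145
beam 3: φ=45°, α=255°
  dir = (cos 255°, sin 255°) = (-0.2588, -0.9659); from cell (6,6)
  next x-line at t=0.8887, next y-line at t=0.2588; Δt_x=3.8637, Δt_y=1.0353
    y: enter (6,5) at t=0.2588
    x: enter (5,5) at t=0.8887
    y: enter (5,4) at t=1.2941
    y: enter (5,3) at t=2.3294
    y: enter (5,2) at t=3.3646
    y: enter (5,1) at t=4.3999
    x: enter (4,1) at t=4.7524
    y: enter (4,0) at t=5.4352 ← occupied
  → r_3 = 5.4352
beam 4: φ=135°, α=345°
  dir = (cos 345°, sin 345°) = (0.9659, -0.2588); from cell (6,6)
  next x-line at t=0.7972, next y-line at t=0.9659; Δt_x=1.0353, Δt_y=3.8637
    x: enter (7,6) at t=0.7972 ← occupied
  → r_4 = 0.7972

ranges = [1.8117, 5.4145, 5.4352, 0.7972]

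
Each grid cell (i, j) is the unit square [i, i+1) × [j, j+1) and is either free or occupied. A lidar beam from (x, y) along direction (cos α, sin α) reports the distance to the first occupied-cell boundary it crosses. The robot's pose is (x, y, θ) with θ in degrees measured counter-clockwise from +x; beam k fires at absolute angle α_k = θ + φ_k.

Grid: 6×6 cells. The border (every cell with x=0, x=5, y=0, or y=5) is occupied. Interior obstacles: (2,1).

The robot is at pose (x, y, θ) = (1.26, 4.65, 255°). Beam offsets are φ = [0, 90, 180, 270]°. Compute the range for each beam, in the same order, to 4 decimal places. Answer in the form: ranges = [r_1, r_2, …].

beam 1: φ=0°, α=255°
  dir = (cos 255°, sin 255°) = (-0.2588, -0.9659); from cell (1,4)
  next x-line at t=1.0046, next y-line at t=0.6729; Δt_x=3.8637, Δt_y=1.0353
    y: enter (1,3) at t=0.6729
    x: enter (0,3) at t=1.0046 ← occupied
  → r_1 = 1.0046
beam 2: φ=90°, α=345°
  dir = (cos 345°, sin 345°) = (0.9659, -0.2588); from cell (1,4)
  next x-line at t=0.7661, next y-line at t=2.5114; Δt_x=1.0353, Δt_y=3.8637
    x: enter (2,4) at t=0.7661
    x: enter (3,4) at t=1.8014
    y: enter (3,3) at t=2.5114
    x: enter (4,3) at t=2.8367
    x: enter (5,3) at t=3.8719 ← occupied
  → r_2 = 3.8719
beam 3: φ=180°, α=75°
  dir = (cos 75°, sin 75°) = (0.2588, 0.9659); from cell (1,4)
  next x-line at t=2.8591, next y-line at t=0.3623; Δt_x=3.8637, Δt_y=1.0353
    y: enter (1,5) at t=0.3623 ← occupied
  → r_3 = 0.3623
beam 4: φ=270°, α=165°
  dir = (cos 165°, sin 165°) = (-0.9659, 0.2588); from cell (1,4)
  next x-line at t=0.2692, next y-line at t=1.3523; Δt_x=1.0353, Δt_y=3.8637
    x: enter (0,4) at t=0.2692 ← occupied
  → r_4 = 0.2692

ranges = [1.0046, 3.8719, 0.3623, 0.2692]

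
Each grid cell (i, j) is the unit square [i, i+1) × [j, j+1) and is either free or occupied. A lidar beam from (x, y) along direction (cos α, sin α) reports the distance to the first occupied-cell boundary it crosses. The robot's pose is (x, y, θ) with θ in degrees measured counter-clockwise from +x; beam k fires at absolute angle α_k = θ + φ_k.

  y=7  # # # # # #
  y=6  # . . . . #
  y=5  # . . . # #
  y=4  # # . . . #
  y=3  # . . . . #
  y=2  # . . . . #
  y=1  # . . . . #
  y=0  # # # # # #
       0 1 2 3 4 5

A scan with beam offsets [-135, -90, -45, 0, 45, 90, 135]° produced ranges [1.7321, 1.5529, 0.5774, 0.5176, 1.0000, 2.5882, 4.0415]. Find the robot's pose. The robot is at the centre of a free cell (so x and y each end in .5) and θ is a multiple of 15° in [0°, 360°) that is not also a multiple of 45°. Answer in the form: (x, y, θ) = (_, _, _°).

(x, y, θ) = (2.5, 1.5, 285°)

Candidates: 22 free-cell centres × 16 headings = 352 poses. Raycast each; keep the one whose scan matches to 4 dp.
  (4.5, 6.5, 165°): beam 1 = 0.5774 ≠ 1.7321 ✗
  (1.5, 3.5, 330°): beam 1 = 0.5176 ≠ 1.7321 ✗
  (2.5, 3.5, 120°): beam 1 = 2.5882 ≠ 1.7321 ✗
  …
  (2.5, 1.5, 285°): r_1=1.7321, r_2=1.5529, r_3=0.5774, r_4=0.5176, r_5=1.0000, r_6=2.5882, r_7=4.0415 — all match ✓
No second candidate reproduces the full scan.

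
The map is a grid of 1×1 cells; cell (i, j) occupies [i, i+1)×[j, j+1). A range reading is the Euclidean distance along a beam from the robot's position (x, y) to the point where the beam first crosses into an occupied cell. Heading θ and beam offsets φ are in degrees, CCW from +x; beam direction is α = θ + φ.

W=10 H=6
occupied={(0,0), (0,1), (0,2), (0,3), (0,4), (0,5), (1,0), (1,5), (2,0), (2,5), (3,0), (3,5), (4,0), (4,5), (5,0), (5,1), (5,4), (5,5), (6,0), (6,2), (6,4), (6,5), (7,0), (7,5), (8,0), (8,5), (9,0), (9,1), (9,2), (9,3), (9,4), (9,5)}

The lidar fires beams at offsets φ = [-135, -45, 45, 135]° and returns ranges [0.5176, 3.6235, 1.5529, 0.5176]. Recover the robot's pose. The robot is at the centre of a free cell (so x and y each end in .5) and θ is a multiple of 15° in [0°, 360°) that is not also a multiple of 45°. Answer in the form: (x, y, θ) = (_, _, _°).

(x, y, θ) = (7.5, 4.5, 330°)

The pose lattice has 28·16 = 448 candidates. Test each by forward raycasting.
  (5.5, 2.5, 285°): beam 1 = 5.0000 ≠ 0.5176 ✗
  (1.5, 1.5, 210°): beam 1 = 3.6235 ≠ 0.5176 ✗
  (4.5, 3.5, 255°): beam 1 = 1.7321 ≠ 0.5176 ✗
  …
  (7.5, 4.5, 330°): r_1=0.5176, r_2=3.6235, r_3=1.5529, r_4=0.5176 — all match ✓
No second candidate reproduces the full scan.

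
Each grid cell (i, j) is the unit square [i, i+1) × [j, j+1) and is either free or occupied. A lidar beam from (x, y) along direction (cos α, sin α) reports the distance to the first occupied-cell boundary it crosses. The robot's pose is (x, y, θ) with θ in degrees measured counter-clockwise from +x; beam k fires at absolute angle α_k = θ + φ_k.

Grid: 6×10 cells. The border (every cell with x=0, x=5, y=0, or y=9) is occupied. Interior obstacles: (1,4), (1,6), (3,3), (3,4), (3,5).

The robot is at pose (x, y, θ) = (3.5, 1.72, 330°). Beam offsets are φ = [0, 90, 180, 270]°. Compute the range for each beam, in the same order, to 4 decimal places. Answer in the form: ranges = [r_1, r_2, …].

ranges = [1.4400, 3.0000, 2.8868, 0.8314]

beam 1: φ=0°, α=330°
  cosα=0.8660 sinα=-0.5000 | (3,1) | tMaxX 0.5774 tMaxY 1.4400 | tΔX 1.1547 tΔY 2.0000
    t=0.5774 [x] (4,1)
    t=1.4400 [y] (4,0) — stop
  → r_1 = 1.4400
beam 2: φ=90°, α=60°
  cosα=0.5000 sinα=0.8660 | (3,1) | tMaxX 1.0000 tMaxY 0.3233 | tΔX 2.0000 tΔY 1.1547
    t=0.3233 [y] (3,2)
    t=1.0000 [x] (4,2)
    t=1.4780 [y] (4,3)
    t=2.6327 [y] (4,4)
    t=3.0000 [x] (5,4) — stop
  → r_2 = 3.0000
beam 3: φ=180°, α=150°
  cosα=-0.8660 sinα=0.5000 | (3,1) | tMaxX 0.5774 tMaxY 0.5600 | tΔX 1.1547 tΔY 2.0000
    t=0.5600 [y] (3,2)
    t=0.5774 [x] (2,2)
    t=1.7321 [x] (1,2)
    t=2.5600 [y] (1,3)
    t=2.8868 [x] (0,3) — stop
  → r_3 = 2.8868
beam 4: φ=270°, α=240°
  cosα=-0.5000 sinα=-0.8660 | (3,1) | tMaxX 1.0000 tMaxY 0.8314 | tΔX 2.0000 tΔY 1.1547
    t=0.8314 [y] (3,0) — stop
  → r_4 = 0.8314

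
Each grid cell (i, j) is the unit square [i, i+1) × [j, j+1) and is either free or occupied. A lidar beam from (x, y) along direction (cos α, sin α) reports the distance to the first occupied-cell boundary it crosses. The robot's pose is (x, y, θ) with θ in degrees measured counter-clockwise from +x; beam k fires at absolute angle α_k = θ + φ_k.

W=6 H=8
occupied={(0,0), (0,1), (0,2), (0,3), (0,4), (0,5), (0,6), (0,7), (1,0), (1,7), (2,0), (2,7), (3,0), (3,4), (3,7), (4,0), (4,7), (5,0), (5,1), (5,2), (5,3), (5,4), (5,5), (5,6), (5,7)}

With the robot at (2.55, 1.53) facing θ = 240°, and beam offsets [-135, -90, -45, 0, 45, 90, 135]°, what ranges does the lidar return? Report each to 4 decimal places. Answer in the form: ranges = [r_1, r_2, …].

ranges = [5.6630, 1.7898, 1.6047, 0.6120, 0.5487, 1.0600, 2.5364]

beam 1: φ=-135°, α=105°
  direction (-0.2588, 0.9659); cell (2,1); t to first gridline: x 2.1250, y 0.4866 (then +3.8637 / +1.0353)
    (2,2) via y @ 0.4866
    (2,3) via y @ 1.5219
    (1,3) via x @ 2.1250
    (1,4) via y @ 2.5571
    (1,5) via y @ 3.5924
    (1,6) via y @ 4.6277
    (1,7) via y @ 5.6630  # hit
  → r_1 = 5.6630
beam 2: φ=-90°, α=150°
  direction (-0.8660, 0.5000); cell (2,1); t to first gridline: x 0.6351, y 0.9400 (then +1.1547 / +2.0000)
    (1,1) via x @ 0.6351
    (1,2) via y @ 0.9400
    (0,2) via x @ 1.7898  # hit
  → r_2 = 1.7898
beam 3: φ=-45°, α=195°
  direction (-0.9659, -0.2588); cell (2,1); t to first gridline: x 0.5694, y 2.0478 (then +1.0353 / +3.8637)
    (1,1) via x @ 0.5694
    (0,1) via x @ 1.6047  # hit
  → r_3 = 1.6047
beam 4: φ=0°, α=240°
  direction (-0.5000, -0.8660); cell (2,1); t to first gridline: x 1.1000, y 0.6120 (then +2.0000 / +1.1547)
    (2,0) via y @ 0.6120  # hit
  → r_4 = 0.6120
beam 5: φ=45°, α=285°
  direction (0.2588, -0.9659); cell (2,1); t to first gridline: x 1.7387, y 0.5487 (then +3.8637 / +1.0353)
    (2,0) via y @ 0.5487  # hit
  → r_5 = 0.5487
beam 6: φ=90°, α=330°
  direction (0.8660, -0.5000); cell (2,1); t to first gridline: x 0.5196, y 1.0600 (then +1.1547 / +2.0000)
    (3,1) via x @ 0.5196
    (3,0) via y @ 1.0600  # hit
  → r_6 = 1.0600
beam 7: φ=135°, α=15°
  direction (0.9659, 0.2588); cell (2,1); t to first gridline: x 0.4659, y 1.8159 (then +1.0353 / +3.8637)
    (3,1) via x @ 0.4659
    (4,1) via x @ 1.5012
    (4,2) via y @ 1.8159
    (5,2) via x @ 2.5364  # hit
  → r_7 = 2.5364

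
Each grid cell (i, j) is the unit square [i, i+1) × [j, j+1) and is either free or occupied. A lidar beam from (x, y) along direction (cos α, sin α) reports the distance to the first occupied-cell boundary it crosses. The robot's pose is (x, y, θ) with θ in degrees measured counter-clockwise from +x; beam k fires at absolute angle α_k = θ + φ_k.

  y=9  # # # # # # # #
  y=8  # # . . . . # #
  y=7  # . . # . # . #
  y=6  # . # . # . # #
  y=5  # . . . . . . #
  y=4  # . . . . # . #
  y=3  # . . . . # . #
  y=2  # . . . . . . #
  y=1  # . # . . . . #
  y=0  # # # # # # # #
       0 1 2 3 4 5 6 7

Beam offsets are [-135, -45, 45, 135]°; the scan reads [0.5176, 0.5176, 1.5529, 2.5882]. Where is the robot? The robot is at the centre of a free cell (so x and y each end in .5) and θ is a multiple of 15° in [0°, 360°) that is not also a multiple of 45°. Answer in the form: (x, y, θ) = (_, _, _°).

(x, y, θ) = (2.5, 8.5, 210°)

The pose lattice has 38·16 = 608 candidates. Test each by forward raycasting.
  (2.5, 5.5, 345°): beam 1 = 1.7321 ≠ 0.5176 ✗
  (6.5, 4.5, 195°): beam 1 = 1.0000 ≠ 0.5176 ✗
  (3.5, 6.5, 300°): beam 2 = 4.6587 ≠ 0.5176 ✗
  (2.5, 7.5, 285°): beam 1 = 1.0000 ≠ 0.5176 ✗
  …
  (2.5, 8.5, 210°): r_1=0.5176, r_2=0.5176, r_3=1.5529, r_4=2.5882 — all match ✓
Only this pose fits every beam.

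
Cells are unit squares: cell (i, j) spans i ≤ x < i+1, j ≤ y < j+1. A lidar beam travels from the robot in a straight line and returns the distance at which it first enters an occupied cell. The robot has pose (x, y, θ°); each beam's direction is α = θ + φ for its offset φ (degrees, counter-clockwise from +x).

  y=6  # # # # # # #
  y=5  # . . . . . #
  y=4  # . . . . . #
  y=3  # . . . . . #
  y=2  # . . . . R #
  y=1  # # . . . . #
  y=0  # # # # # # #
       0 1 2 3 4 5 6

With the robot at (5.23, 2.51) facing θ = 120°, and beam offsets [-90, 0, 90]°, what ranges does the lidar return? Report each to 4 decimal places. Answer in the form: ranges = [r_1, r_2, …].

ranges = [0.8891, 4.0299, 3.0200]

beam 1: φ=-90°, α=30°
  d=(0.8660,0.5000)  start (5,2)  tX=0.8891 tY=0.9800  stride 1/|dx|=1.1547 1/|dy|=2.0000
    cross x-line → (6,2), t=0.8891 (wall)
  → r_1 = 0.8891
beam 2: φ=0°, α=120°
  d=(-0.5000,0.8660)  start (5,2)  tX=0.4600 tY=0.5658  stride 1/|dx|=2.0000 1/|dy|=1.1547
    cross x-line → (4,2), t=0.4600
    cross y-line → (4,3), t=0.5658
    cross y-line → (4,4), t=1.7205
    cross x-line → (3,4), t=2.4600
    cross y-line → (3,5), t=2.8752
    cross y-line → (3,6), t=4.0299 (wall)
  → r_2 = 4.0299
beam 3: φ=90°, α=210°
  d=(-0.8660,-0.5000)  start (5,2)  tX=0.2656 tY=1.0200  stride 1/|dx|=1.1547 1/|dy|=2.0000
    cross x-line → (4,2), t=0.2656
    cross y-line → (4,1), t=1.0200
    cross x-line → (3,1), t=1.4203
    cross x-line → (2,1), t=2.5750
    cross y-line → (2,0), t=3.0200 (wall)
  → r_3 = 3.0200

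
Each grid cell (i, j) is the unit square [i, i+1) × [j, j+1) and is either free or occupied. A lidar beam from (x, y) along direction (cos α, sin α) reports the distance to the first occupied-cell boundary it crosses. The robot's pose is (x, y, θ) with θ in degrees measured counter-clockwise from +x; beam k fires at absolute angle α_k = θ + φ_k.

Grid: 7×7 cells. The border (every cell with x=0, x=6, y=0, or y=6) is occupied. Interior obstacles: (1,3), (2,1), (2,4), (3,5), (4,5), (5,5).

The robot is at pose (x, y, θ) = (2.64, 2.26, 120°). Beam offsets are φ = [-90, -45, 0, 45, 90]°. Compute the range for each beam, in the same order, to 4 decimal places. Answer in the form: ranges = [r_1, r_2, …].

ranges = [3.8798, 2.8367, 1.2800, 1.6979, 0.5200]

beam 1: φ=-90°, α=30°
  cosα=0.8660 sinα=0.5000 | (2,2) | tMaxX 0.4157 tMaxY 1.4800 | tΔX 1.1547 tΔY 2.0000
    t=0.4157 [x] (3,2)
    t=1.4800 [y] (3,3)
    t=1.5704 [x] (4,3)
    t=2.7251 [x] (5,3)
    t=3.4800 [y] (5,4)
    t=3.8798 [x] (6,4) — stop
  → r_1 = 3.8798
beam 2: φ=-45°, α=75°
  cosα=0.2588 sinα=0.9659 | (2,2) | tMaxX 1.3909 tMaxY 0.7661 | tΔX 3.8637 tΔY 1.0353
    t=0.7661 [y] (2,3)
    t=1.3909 [x] (3,3)
    t=1.8014 [y] (3,4)
    t=2.8367 [y] (3,5) — stop
  → r_2 = 2.8367
beam 3: φ=0°, α=120°
  cosα=-0.5000 sinα=0.8660 | (2,2) | tMaxX 1.2800 tMaxY 0.8545 | tΔX 2.0000 tΔY 1.1547
    t=0.8545 [y] (2,3)
    t=1.2800 [x] (1,3) — stop
  → r_3 = 1.2800
beam 4: φ=45°, α=165°
  cosα=-0.9659 sinα=0.2588 | (2,2) | tMaxX 0.6626 tMaxY 2.8591 | tΔX 1.0353 tΔY 3.8637
    t=0.6626 [x] (1,2)
    t=1.6979 [x] (0,2) — stop
  → r_4 = 1.6979
beam 5: φ=90°, α=210°
  cosα=-0.8660 sinα=-0.5000 | (2,2) | tMaxX 0.7390 tMaxY 0.5200 | tΔX 1.1547 tΔY 2.0000
    t=0.5200 [y] (2,1) — stop
  → r_5 = 0.5200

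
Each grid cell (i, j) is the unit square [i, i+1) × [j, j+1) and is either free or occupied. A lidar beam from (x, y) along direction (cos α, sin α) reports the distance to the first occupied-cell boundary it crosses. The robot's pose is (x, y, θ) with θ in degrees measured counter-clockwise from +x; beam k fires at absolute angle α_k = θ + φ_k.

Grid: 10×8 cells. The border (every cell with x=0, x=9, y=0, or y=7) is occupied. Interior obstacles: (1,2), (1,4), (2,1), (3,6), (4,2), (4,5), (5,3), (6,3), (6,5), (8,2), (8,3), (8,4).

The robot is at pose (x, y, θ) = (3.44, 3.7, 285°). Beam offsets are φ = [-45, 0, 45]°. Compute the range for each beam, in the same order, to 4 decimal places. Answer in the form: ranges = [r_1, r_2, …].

ranges = [1.9630, 2.7952, 1.4000]

beam 1: φ=-45°, α=240°
  direction (-0.5000, -0.8660); cell (3,3); t to first gridline: x 0.8800, y 0.8083 (then +2.0000 / +1.1547)
    (3,2) via y @ 0.8083
    (2,2) via x @ 0.8800
    (2,1) via y @ 1.9630  # hit
  → r_1 = 1.9630
beam 2: φ=0°, α=285°
  direction (0.2588, -0.9659); cell (3,3); t to first gridline: x 2.1637, y 0.7247 (then +3.8637 / +1.0353)
    (3,2) via y @ 0.7247
    (3,1) via y @ 1.7600
    (4,1) via x @ 2.1637
    (4,0) via y @ 2.7952  # hit
  → r_2 = 2.7952
beam 3: φ=45°, α=330°
  direction (0.8660, -0.5000); cell (3,3); t to first gridline: x 0.6466, y 1.4000 (then +1.1547 / +2.0000)
    (4,3) via x @ 0.6466
    (4,2) via y @ 1.4000  # hit
  → r_3 = 1.4000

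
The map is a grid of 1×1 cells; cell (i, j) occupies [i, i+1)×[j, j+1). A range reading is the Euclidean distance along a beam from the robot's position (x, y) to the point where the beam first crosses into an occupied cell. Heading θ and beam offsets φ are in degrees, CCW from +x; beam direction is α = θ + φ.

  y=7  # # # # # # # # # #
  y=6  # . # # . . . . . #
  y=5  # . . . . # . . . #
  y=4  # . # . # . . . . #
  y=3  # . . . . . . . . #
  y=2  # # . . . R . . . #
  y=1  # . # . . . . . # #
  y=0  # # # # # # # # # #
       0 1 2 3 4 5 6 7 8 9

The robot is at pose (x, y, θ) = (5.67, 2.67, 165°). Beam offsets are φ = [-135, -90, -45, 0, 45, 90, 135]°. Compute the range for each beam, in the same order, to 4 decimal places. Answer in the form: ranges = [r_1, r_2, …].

beam 1: φ=-135°, α=30°
  direction (0.8660, 0.5000); cell (5,2); t to first gridline: x 0.3811, y 0.6600 (then +1.1547 / +2.0000)
    (6,2) via x @ 0.3811
    (6,3) via y @ 0.6600
    (7,3) via x @ 1.5358
    (7,4) via y @ 2.6600
    (8,4) via x @ 2.6905
    (9,4) via x @ 3.8452  # hit
  → r_1 = 3.8452
beam 2: φ=-90°, α=75°
  direction (0.2588, 0.9659); cell (5,2); t to first gridline: x 1.2750, y 0.3416 (then +3.8637 / +1.0353)
    (5,3) via y @ 0.3416
    (6,3) via x @ 1.2750
    (6,4) via y @ 1.3769
    (6,5) via y @ 2.4122
    (6,6) via y @ 3.4475
    (6,7) via y @ 4.4827  # hit
  → r_2 = 4.4827
beam 3: φ=-45°, α=120°
  direction (-0.5000, 0.8660); cell (5,2); t to first gridline: x 1.3400, y 0.3811 (then +2.0000 / +1.1547)
    (5,3) via y @ 0.3811
    (4,3) via x @ 1.3400
    (4,4) via y @ 1.5358  # hit
  → r_3 = 1.5358
beam 4: φ=0°, α=165°
  direction (-0.9659, 0.2588); cell (5,2); t to first gridline: x 0.6936, y 1.2750 (then +1.0353 / +3.8637)
    (4,2) via x @ 0.6936
    (4,3) via y @ 1.2750
    (3,3) via x @ 1.7289
    (2,3) via x @ 2.7642
    (1,3) via x @ 3.7995
    (0,3) via x @ 4.8347  # hit
  → r_4 = 4.8347
beam 5: φ=45°, α=210°
  direction (-0.8660, -0.5000); cell (5,2); t to first gridline: x 0.7736, y 1.3400 (then +1.1547 / +2.0000)
    (4,2) via x @ 0.7736
    (4,1) via y @ 1.3400
    (3,1) via x @ 1.9283
    (2,1) via x @ 3.0831  # hit
  → r_5 = 3.0831
beam 6: φ=90°, α=255°
  direction (-0.2588, -0.9659); cell (5,2); t to first gridline: x 2.5887, y 0.6936 (then +3.8637 / +1.0353)
    (5,1) via y @ 0.6936
    (5,0) via y @ 1.7289  # hit
  → r_6 = 1.7289
beam 7: φ=135°, α=300°
  direction (0.5000, -0.8660); cell (5,2); t to first gridline: x 0.6600, y 0.7736 (then +2.0000 / +1.1547)
    (6,2) via x @ 0.6600
    (6,1) via y @ 0.7736
    (6,0) via y @ 1.9283  # hit
  → r_7 = 1.9283

ranges = [3.8452, 4.4827, 1.5358, 4.8347, 3.0831, 1.7289, 1.9283]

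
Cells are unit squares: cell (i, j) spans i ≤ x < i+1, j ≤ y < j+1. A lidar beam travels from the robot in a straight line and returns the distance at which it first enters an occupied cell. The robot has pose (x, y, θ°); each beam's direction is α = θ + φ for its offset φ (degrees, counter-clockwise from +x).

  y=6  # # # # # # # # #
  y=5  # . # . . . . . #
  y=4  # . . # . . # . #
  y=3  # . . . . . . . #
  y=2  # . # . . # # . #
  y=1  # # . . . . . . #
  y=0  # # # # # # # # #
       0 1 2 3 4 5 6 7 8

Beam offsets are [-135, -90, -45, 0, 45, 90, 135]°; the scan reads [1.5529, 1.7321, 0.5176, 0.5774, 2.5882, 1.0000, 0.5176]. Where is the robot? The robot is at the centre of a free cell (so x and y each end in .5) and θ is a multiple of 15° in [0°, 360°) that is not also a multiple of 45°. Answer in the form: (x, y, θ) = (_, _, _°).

The pose lattice has 28·16 = 448 candidates. Test each by forward raycasting.
  (3.5, 5.5, 150°): beam 1 = 1.9319 ≠ 1.5529 ✗
  (3.5, 1.5, 240°): beam 1 = 3.6235 ≠ 1.5529 ✗
  (4.5, 2.5, 210°): beam 1 = 3.6235 ≠ 1.5529 ✗
  (3.5, 1.5, 195°): beam 1 = 5.1962 ≠ 1.5529 ✗
  (1.5, 2.5, 345°): beam 1 = 0.5774 ≠ 1.5529 ✗
  …
  (6.5, 3.5, 120°): r_1=1.5529, r_2=1.7321, r_3=0.5176, r_4=0.5774, r_5=2.5882, r_6=1.0000, r_7=0.5176 — all match ✓
Only this pose fits every beam.

(x, y, θ) = (6.5, 3.5, 120°)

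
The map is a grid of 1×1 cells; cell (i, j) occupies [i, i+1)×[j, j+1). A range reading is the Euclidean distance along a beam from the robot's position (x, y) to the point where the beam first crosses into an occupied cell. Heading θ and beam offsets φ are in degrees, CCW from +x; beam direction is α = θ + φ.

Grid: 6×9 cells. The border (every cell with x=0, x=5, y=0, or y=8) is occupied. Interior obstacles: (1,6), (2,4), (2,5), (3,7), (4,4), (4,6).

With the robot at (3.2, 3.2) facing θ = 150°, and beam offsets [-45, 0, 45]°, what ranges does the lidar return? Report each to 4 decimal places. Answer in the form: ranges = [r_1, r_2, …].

beam 1: φ=-45°, α=105°
  d=(-0.2588,0.9659)  start (3,3)  tX=0.7727 tY=0.8282  stride 1/|dx|=3.8637 1/|dy|=1.0353
    cross x-line → (2,3), t=0.7727
    cross y-line → (2,4), t=0.8282 (wall)
  → r_1 = 0.8282
beam 2: φ=0°, α=150°
  d=(-0.8660,0.5000)  start (3,3)  tX=0.2309 tY=1.6000  stride 1/|dx|=1.1547 1/|dy|=2.0000
    cross x-line → (2,3), t=0.2309
    cross x-line → (1,3), t=1.3856
    cross y-line → (1,4), t=1.6000
    cross x-line → (0,4), t=2.5403 (wall)
  → r_2 = 2.5403
beam 3: φ=45°, α=195°
  d=(-0.9659,-0.2588)  start (3,3)  tX=0.2071 tY=0.7727  stride 1/|dx|=1.0353 1/|dy|=3.8637
    cross x-line → (2,3), t=0.2071
    cross y-line → (2,2), t=0.7727
    cross x-line → (1,2), t=1.2423
    cross x-line → (0,2), t=2.2776 (wall)
  → r_3 = 2.2776

ranges = [0.8282, 2.5403, 2.2776]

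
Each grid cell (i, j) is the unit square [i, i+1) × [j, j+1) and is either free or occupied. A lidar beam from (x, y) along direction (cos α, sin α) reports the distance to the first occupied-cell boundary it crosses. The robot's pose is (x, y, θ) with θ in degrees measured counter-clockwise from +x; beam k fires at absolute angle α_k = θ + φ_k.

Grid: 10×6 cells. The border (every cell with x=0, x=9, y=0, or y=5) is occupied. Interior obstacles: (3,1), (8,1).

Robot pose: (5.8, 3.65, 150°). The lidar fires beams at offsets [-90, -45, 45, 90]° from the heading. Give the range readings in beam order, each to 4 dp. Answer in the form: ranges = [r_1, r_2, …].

beam 1: φ=-90°, α=60°
  direction (0.5000, 0.8660); cell (5,3); t to first gridline: x 0.4000, y 0.4041 (then +2.0000 / +1.1547)
    (6,3) via x @ 0.4000
    (6,4) via y @ 0.4041
    (6,5) via y @ 1.5588  # hit
  → r_1 = 1.5588
beam 2: φ=-45°, α=105°
  direction (-0.2588, 0.9659); cell (5,3); t to first gridline: x 3.0910, y 0.3623 (then +3.8637 / +1.0353)
    (5,4) via y @ 0.3623
    (5,5) via y @ 1.3976  # hit
  → r_2 = 1.3976
beam 3: φ=45°, α=195°
  direction (-0.9659, -0.2588); cell (5,3); t to first gridline: x 0.8282, y 2.5114 (then +1.0353 / +3.8637)
    (4,3) via x @ 0.8282
    (3,3) via x @ 1.8635
    (3,2) via y @ 2.5114
    (2,2) via x @ 2.8988
    (1,2) via x @ 3.9340
    (0,2) via x @ 4.9693  # hit
  → r_3 = 4.9693
beam 4: φ=90°, α=240°
  direction (-0.5000, -0.8660); cell (5,3); t to first gridline: x 1.6000, y 0.7506 (then +2.0000 / +1.1547)
    (5,2) via y @ 0.7506
    (4,2) via x @ 1.6000
    (4,1) via y @ 1.9053
    (4,0) via y @ 3.0600  # hit
  → r_4 = 3.0600

ranges = [1.5588, 1.3976, 4.9693, 3.0600]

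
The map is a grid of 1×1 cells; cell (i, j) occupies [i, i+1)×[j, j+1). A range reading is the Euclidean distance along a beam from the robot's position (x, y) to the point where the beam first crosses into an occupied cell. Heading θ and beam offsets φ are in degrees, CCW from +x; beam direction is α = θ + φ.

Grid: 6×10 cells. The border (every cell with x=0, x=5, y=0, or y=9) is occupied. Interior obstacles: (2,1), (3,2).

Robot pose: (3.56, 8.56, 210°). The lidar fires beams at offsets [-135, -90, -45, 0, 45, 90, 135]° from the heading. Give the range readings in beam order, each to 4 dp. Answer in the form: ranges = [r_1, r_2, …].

ranges = [0.4555, 0.5081, 1.7000, 2.9560, 7.8267, 2.8800, 1.4908]

beam 1: φ=-135°, α=75°
  cosα=0.2588 sinα=0.9659 | (3,8) | tMaxX 1.7000 tMaxY 0.4555 | tΔX 3.8637 tΔY 1.0353
    t=0.4555 [y] (3,9) — stop
  → r_1 = 0.4555
beam 2: φ=-90°, α=120°
  cosα=-0.5000 sinα=0.8660 | (3,8) | tMaxX 1.1200 tMaxY 0.5081 | tΔX 2.0000 tΔY 1.1547
    t=0.5081 [y] (3,9) — stop
  → r_2 = 0.5081
beam 3: φ=-45°, α=165°
  cosα=-0.9659 sinα=0.2588 | (3,8) | tMaxX 0.5798 tMaxY 1.7000 | tΔX 1.0353 tΔY 3.8637
    t=0.5798 [x] (2,8)
    t=1.6150 [x] (1,8)
    t=1.7000 [y] (1,9) — stop
  → r_3 = 1.7000
beam 4: φ=0°, α=210°
  cosα=-0.8660 sinα=-0.5000 | (3,8) | tMaxX 0.6466 tMaxY 1.1200 | tΔX 1.1547 tΔY 2.0000
    t=0.6466 [x] (2,8)
    t=1.1200 [y] (2,7)
    t=1.8013 [x] (1,7)
    t=2.9560 [x] (0,7) — stop
  → r_4 = 2.9560
beam 5: φ=45°, α=255°
  cosα=-0.2588 sinα=-0.9659 | (3,8) | tMaxX 2.1637 tMaxY 0.5798 | tΔX 3.8637 tΔY 1.0353
    t=0.5798 [y] (3,7)
    t=1.6150 [y] (3,6)
    t=2.1637 [x] (2,6)
    t=2.6503 [y] (2,5)
    t=3.6856 [y] (2,4)
    t=4.7209 [y] (2,3)
    t=5.7561 [y] (2,2)
    t=6.0274 [x] (1,2)
    t=6.7914 [y] (1,1)
    t=7.8267 [y] (1,0) — stop
  → r_5 = 7.8267
beam 6: φ=90°, α=300°
  cosα=0.5000 sinα=-0.8660 | (3,8) | tMaxX 0.8800 tMaxY 0.6466 | tΔX 2.0000 tΔY 1.1547
    t=0.6466 [y] (3,7)
    t=0.8800 [x] (4,7)
    t=1.8013 [y] (4,6)
    t=2.8800 [x] (5,6) — stop
  → r_6 = 2.8800
beam 7: φ=135°, α=345°
  cosα=0.9659 sinα=-0.2588 | (3,8) | tMaxX 0.4555 tMaxY 2.1637 | tΔX 1.0353 tΔY 3.8637
    t=0.4555 [x] (4,8)
    t=1.4908 [x] (5,8) — stop
  → r_7 = 1.4908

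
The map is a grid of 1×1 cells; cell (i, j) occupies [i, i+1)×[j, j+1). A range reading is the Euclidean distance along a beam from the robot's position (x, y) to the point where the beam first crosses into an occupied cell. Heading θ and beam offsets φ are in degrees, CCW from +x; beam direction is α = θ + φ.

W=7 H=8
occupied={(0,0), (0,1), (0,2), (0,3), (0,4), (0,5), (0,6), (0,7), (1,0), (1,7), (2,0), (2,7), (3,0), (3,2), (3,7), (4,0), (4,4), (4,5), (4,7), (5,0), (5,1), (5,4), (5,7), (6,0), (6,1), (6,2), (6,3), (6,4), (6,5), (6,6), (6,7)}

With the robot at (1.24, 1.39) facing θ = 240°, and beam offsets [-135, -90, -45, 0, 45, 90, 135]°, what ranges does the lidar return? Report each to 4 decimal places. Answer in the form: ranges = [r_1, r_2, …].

ranges = [0.9273, 0.2771, 0.2485, 0.4503, 0.4038, 0.7800, 2.3569]

beam 1: φ=-135°, α=105°
  direction (-0.2588, 0.9659); cell (1,1); t to first gridline: x 0.9273, y 0.6315 (then +3.8637 / +1.0353)
    (1,2) via y @ 0.6315
    (0,2) via x @ 0.9273  # hit
  → r_1 = 0.9273
beam 2: φ=-90°, α=150°
  direction (-0.8660, 0.5000); cell (1,1); t to first gridline: x 0.2771, y 1.2200 (then +1.1547 / +2.0000)
    (0,1) via x @ 0.2771  # hit
  → r_2 = 0.2771
beam 3: φ=-45°, α=195°
  direction (-0.9659, -0.2588); cell (1,1); t to first gridline: x 0.2485, y 1.5068 (then +1.0353 / +3.8637)
    (0,1) via x @ 0.2485  # hit
  → r_3 = 0.2485
beam 4: φ=0°, α=240°
  direction (-0.5000, -0.8660); cell (1,1); t to first gridline: x 0.4800, y 0.4503 (then +2.0000 / +1.1547)
    (1,0) via y @ 0.4503  # hit
  → r_4 = 0.4503
beam 5: φ=45°, α=285°
  direction (0.2588, -0.9659); cell (1,1); t to first gridline: x 2.9364, y 0.4038 (then +3.8637 / +1.0353)
    (1,0) via y @ 0.4038  # hit
  → r_5 = 0.4038
beam 6: φ=90°, α=330°
  direction (0.8660, -0.5000); cell (1,1); t to first gridline: x 0.8776, y 0.7800 (then +1.1547 / +2.0000)
    (1,0) via y @ 0.7800  # hit
  → r_6 = 0.7800
beam 7: φ=135°, α=15°
  direction (0.9659, 0.2588); cell (1,1); t to first gridline: x 0.7868, y 2.3569 (then +1.0353 / +3.8637)
    (2,1) via x @ 0.7868
    (3,1) via x @ 1.8221
    (3,2) via y @ 2.3569  # hit
  → r_7 = 2.3569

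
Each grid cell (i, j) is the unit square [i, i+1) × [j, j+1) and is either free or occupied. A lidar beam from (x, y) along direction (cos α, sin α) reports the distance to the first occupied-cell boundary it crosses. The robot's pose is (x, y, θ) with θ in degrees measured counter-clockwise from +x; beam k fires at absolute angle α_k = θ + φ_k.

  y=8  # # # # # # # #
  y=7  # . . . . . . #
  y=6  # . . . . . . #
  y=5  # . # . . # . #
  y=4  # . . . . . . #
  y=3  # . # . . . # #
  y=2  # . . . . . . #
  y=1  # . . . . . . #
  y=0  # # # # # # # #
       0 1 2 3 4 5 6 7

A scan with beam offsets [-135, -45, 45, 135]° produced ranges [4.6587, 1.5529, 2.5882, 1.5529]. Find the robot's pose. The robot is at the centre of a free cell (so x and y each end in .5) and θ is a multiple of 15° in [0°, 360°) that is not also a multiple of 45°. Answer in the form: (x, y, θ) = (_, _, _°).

Enumerate (i+0.5, j+0.5, θ) over the 38 free cells and 16 admissible headings. For each, cast all 4 beams and compare to the given ranges.
  (4.5, 1.5, 150°): beam 1 = 2.5882 ≠ 4.6587 ✗
  (5.5, 7.5, 165°): beam 1 = 1.0000 ≠ 4.6587 ✗
  (4.5, 2.5, 285°): beam 1 = 1.7321 ≠ 4.6587 ✗
  (5.5, 2.5, 345°): beam 1 = 3.0000 ≠ 4.6587 ✗
  (1.5, 3.5, 150°): beam 1 = 0.5176 ≠ 4.6587 ✗
  …
  (4.5, 3.5, 240°): r_1=4.6587, r_2=1.5529, r_3=2.5882, r_4=1.5529 — all match ✓
No second candidate reproduces the full scan.

(x, y, θ) = (4.5, 3.5, 240°)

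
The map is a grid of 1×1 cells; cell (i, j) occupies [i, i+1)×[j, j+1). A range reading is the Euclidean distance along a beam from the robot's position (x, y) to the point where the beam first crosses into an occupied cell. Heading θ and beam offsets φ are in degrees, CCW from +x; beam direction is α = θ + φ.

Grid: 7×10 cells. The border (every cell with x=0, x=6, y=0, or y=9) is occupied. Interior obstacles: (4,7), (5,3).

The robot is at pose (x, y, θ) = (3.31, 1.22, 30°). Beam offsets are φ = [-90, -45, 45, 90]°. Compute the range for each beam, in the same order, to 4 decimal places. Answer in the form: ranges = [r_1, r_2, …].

beam 1: φ=-90°, α=300°
  dir = (cos 300°, sin 300°) = (0.5000, -0.8660); from cell (3,1)
  next x-line at t=1.3800, next y-line at t=0.2540; Δt_x=2.0000, Δt_y=1.1547
    y: enter (3,0) at t=0.2540 ← occupied
  → r_1 = 0.2540
beam 2: φ=-45°, α=345°
  dir = (cos 345°, sin 345°) = (0.9659, -0.2588); from cell (3,1)
  next x-line at t=0.7143, next y-line at t=0.8500; Δt_x=1.0353, Δt_y=3.8637
    x: enter (4,1) at t=0.7143
    y: enter (4,0) at t=0.8500 ← occupied
  → r_2 = 0.8500
beam 3: φ=45°, α=75°
  dir = (cos 75°, sin 75°) = (0.2588, 0.9659); from cell (3,1)
  next x-line at t=2.6660, next y-line at t=0.8075; Δt_x=3.8637, Δt_y=1.0353
    y: enter (3,2) at t=0.8075
    y: enter (3,3) at t=1.8428
    x: enter (4,3) at t=2.6660
    y: enter (4,4) at t=2.8781
    y: enter (4,5) at t=3.9133
    y: enter (4,6) at t=4.9486
    y: enter (4,7) at t=5.9839 ← occupied
  → r_3 = 5.9839
beam 4: φ=90°, α=120°
  dir = (cos 120°, sin 120°) = (-0.5000, 0.8660); from cell (3,1)
  next x-line at t=0.6200, next y-line at t=0.9007; Δt_x=2.0000, Δt_y=1.1547
    x: enter (2,1) at t=0.6200
    y: enter (2,2) at t=0.9007
    y: enter (2,3) at t=2.0554
    x: enter (1,3) at t=2.6200
    y: enter (1,4) at t=3.2101
    y: enter (1,5) at t=4.3648
    x: enter (0,5) at t=4.6200 ← occupied
  → r_4 = 4.6200

ranges = [0.2540, 0.8500, 5.9839, 4.6200]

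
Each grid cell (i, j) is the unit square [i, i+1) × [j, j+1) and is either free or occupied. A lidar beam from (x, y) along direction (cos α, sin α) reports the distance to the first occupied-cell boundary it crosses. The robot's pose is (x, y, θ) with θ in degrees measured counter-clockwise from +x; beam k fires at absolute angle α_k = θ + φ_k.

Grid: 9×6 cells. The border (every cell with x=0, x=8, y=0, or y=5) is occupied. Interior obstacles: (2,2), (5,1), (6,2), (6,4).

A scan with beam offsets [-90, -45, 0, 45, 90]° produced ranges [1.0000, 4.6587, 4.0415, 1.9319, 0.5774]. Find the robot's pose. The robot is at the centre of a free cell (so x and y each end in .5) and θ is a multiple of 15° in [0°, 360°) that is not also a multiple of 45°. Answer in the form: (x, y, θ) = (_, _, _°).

Candidates: 24 free-cell centres × 16 headings = 384 poses. Raycast each; keep the one whose scan matches to 4 dp.
  (3.5, 2.5, 195°): beam 1 = 2.5882 ≠ 1.0000 ✗
  (1.5, 3.5, 30°): beam 3 = 3.0000 ≠ 4.0415 ✗
  (4.5, 3.5, 105°): beam 1 = 1.9319 ≠ 1.0000 ✗
  (4.5, 1.5, 150°): beam 1 = 3.0000 ≠ 1.0000 ✗
  …
  (5.5, 4.5, 240°): r_1=1.0000, r_2=4.6587, r_3=4.0415, r_4=1.9319, r_5=0.5774 — all match ✓
No second candidate reproduces the full scan.

(x, y, θ) = (5.5, 4.5, 240°)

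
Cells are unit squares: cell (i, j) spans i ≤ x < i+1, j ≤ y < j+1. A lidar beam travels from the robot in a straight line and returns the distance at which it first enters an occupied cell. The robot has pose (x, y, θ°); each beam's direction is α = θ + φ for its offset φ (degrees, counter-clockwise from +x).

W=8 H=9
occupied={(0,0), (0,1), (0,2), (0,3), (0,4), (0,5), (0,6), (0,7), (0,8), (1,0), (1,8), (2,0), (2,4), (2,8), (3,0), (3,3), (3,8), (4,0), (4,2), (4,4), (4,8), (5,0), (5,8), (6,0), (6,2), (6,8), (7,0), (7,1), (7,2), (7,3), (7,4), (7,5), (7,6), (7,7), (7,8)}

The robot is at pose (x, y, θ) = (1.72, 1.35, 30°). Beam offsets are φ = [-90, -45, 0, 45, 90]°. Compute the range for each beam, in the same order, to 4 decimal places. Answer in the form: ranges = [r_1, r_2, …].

beam 1: φ=-90°, α=300°
  cosα=0.5000 sinα=-0.8660 | (1,1) | tMaxX 0.5600 tMaxY 0.4041 | tΔX 2.0000 tΔY 1.1547
    t=0.4041 [y] (1,0) — stop
  → r_1 = 0.4041
beam 2: φ=-45°, α=345°
  cosα=0.9659 sinα=-0.2588 | (1,1) | tMaxX 0.2899 tMaxY 1.3523 | tΔX 1.0353 tΔY 3.8637
    t=0.2899 [x] (2,1)
    t=1.3252 [x] (3,1)
    t=1.3523 [y] (3,0) — stop
  → r_2 = 1.3523
beam 3: φ=0°, α=30°
  cosα=0.8660 sinα=0.5000 | (1,1) | tMaxX 0.3233 tMaxY 1.3000 | tΔX 1.1547 tΔY 2.0000
    t=0.3233 [x] (2,1)
    t=1.3000 [y] (2,2)
    t=1.4780 [x] (3,2)
    t=2.6327 [x] (4,2) — stop
  → r_3 = 2.6327
beam 4: φ=45°, α=75°
  cosα=0.2588 sinα=0.9659 | (1,1) | tMaxX 1.0818 tMaxY 0.6729 | tΔX 3.8637 tΔY 1.0353
    t=0.6729 [y] (1,2)
    t=1.0818 [x] (2,2)
    t=1.7082 [y] (2,3)
    t=2.7435 [y] (2,4) — stop
  → r_4 = 2.7435
beam 5: φ=90°, α=120°
  cosα=-0.5000 sinα=0.8660 | (1,1) | tMaxX 1.4400 tMaxY 0.7506 | tΔX 2.0000 tΔY 1.1547
    t=0.7506 [y] (1,2)
    t=1.4400 [x] (0,2) — stop
  → r_5 = 1.4400

ranges = [0.4041, 1.3523, 2.6327, 2.7435, 1.4400]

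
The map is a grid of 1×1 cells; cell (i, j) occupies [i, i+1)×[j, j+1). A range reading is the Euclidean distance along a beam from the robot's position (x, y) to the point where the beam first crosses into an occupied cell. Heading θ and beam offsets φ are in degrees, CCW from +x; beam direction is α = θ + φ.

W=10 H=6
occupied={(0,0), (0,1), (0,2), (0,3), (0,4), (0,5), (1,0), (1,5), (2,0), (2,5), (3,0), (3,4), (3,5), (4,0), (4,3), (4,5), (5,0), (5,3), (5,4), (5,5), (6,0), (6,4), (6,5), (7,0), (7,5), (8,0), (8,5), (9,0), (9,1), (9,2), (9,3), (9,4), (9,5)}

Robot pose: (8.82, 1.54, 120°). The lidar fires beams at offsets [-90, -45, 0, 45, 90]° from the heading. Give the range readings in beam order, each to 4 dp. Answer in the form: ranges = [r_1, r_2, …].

ranges = [0.2078, 0.6955, 3.6400, 8.0959, 1.0800]

beam 1: φ=-90°, α=30°
  direction (0.8660, 0.5000); cell (8,1); t to first gridline: x 0.2078, y 0.9200 (then +1.1547 / +2.0000)
    (9,1) via x @ 0.2078  # hit
  → r_1 = 0.2078
beam 2: φ=-45°, α=75°
  direction (0.2588, 0.9659); cell (8,1); t to first gridline: x 0.6955, y 0.4762 (then +3.8637 / +1.0353)
    (8,2) via y @ 0.4762
    (9,2) via x @ 0.6955  # hit
  → r_2 = 0.6955
beam 3: φ=0°, α=120°
  direction (-0.5000, 0.8660); cell (8,1); t to first gridline: x 1.6400, y 0.5312 (then +2.0000 / +1.1547)
    (8,2) via y @ 0.5312
    (7,2) via x @ 1.6400
    (7,3) via y @ 1.6859
    (7,4) via y @ 2.8406
    (6,4) via x @ 3.6400  # hit
  → r_3 = 3.6400
beam 4: φ=45°, α=165°
  direction (-0.9659, 0.2588); cell (8,1); t to first gridline: x 0.8489, y 1.7773 (then +1.0353 / +3.8637)
    (7,1) via x @ 0.8489
    (7,2) via y @ 1.7773
    (6,2) via x @ 1.8842
    (5,2) via x @ 2.9195
    (4,2) via x @ 3.9548
    (3,2) via x @ 4.9900
    (3,3) via y @ 5.6410
    (2,3) via x @ 6.0253
    (1,3) via x @ 7.0606
    (0,3) via x @ 8.0959  # hit
  → r_4 = 8.0959
beam 5: φ=90°, α=210°
  direction (-0.8660, -0.5000); cell (8,1); t to first gridline: x 0.9469, y 1.0800 (then +1.1547 / +2.0000)
    (7,1) via x @ 0.9469
    (7,0) via y @ 1.0800  # hit
  → r_5 = 1.0800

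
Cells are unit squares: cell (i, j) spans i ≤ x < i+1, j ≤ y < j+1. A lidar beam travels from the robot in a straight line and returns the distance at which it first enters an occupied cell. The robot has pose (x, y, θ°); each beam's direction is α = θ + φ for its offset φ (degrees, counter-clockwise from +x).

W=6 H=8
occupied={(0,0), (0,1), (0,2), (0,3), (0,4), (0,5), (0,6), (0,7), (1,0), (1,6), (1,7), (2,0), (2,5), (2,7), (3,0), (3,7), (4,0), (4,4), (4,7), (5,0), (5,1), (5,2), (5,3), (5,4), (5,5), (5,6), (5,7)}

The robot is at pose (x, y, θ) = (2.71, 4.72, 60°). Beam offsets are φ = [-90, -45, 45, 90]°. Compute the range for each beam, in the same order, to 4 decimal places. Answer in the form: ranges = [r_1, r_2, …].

beam 1: φ=-90°, α=330°
  cosα=0.8660 sinα=-0.5000 | (2,4) | tMaxX 0.3349 tMaxY 1.4400 | tΔX 1.1547 tΔY 2.0000
    t=0.3349 [x] (3,4)
    t=1.4400 [y] (3,3)
    t=1.4896 [x] (4,3)
    t=2.6443 [x] (5,3) — stop
  → r_1 = 2.6443
beam 2: φ=-45°, α=15°
  cosα=0.9659 sinα=0.2588 | (2,4) | tMaxX 0.3002 tMaxY 1.0818 | tΔX 1.0353 tΔY 3.8637
    t=0.3002 [x] (3,4)
    t=1.0818 [y] (3,5)
    t=1.3355 [x] (4,5)
    t=2.3708 [x] (5,5) — stop
  → r_2 = 2.3708
beam 3: φ=45°, α=105°
  cosα=-0.2588 sinα=0.9659 | (2,4) | tMaxX 2.7432 tMaxY 0.2899 | tΔX 3.8637 tΔY 1.0353
    t=0.2899 [y] (2,5) — stop
  → r_3 = 0.2899
beam 4: φ=90°, α=150°
  cosα=-0.8660 sinα=0.5000 | (2,4) | tMaxX 0.8198 tMaxY 0.5600 | tΔX 1.1547 tΔY 2.0000
    t=0.5600 [y] (2,5) — stop
  → r_4 = 0.5600

ranges = [2.6443, 2.3708, 0.2899, 0.5600]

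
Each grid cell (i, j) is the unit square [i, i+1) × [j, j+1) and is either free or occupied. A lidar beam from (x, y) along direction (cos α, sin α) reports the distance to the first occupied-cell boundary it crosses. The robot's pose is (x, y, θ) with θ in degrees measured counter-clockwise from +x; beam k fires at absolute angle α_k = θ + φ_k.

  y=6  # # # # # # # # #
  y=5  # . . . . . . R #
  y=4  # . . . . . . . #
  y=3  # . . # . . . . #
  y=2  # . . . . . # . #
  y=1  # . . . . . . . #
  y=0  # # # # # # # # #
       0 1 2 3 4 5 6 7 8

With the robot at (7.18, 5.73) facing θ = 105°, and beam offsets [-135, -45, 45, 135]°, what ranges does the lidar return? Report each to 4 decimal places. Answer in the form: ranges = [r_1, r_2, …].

beam 1: φ=-135°, α=330°
  dir = (cos 330°, sin 330°) = (0.8660, -0.5000); from cell (7,5)
  next x-line at t=0.9469, next y-line at t=1.4600; Δt_x=1.1547, Δt_y=2.0000
    x: enter (8,5) at t=0.9469 ← occupied
  → r_1 = 0.9469
beam 2: φ=-45°, α=60°
  dir = (cos 60°, sin 60°) = (0.5000, 0.8660); from cell (7,5)
  next x-line at t=1.6400, next y-line at t=0.3118; Δt_x=2.0000, Δt_y=1.1547
    y: enter (7,6) at t=0.3118 ← occupied
  → r_2 = 0.3118
beam 3: φ=45°, α=150°
  dir = (cos 150°, sin 150°) = (-0.8660, 0.5000); from cell (7,5)
  next x-line at t=0.2078, next y-line at t=0.5400; Δt_x=1.1547, Δt_y=2.0000
    x: enter (6,5) at t=0.2078
    y: enter (6,6) at t=0.5400 ← occupied
  → r_3 = 0.5400
beam 4: φ=135°, α=240°
  dir = (cos 240°, sin 240°) = (-0.5000, -0.8660); from cell (7,5)
  next x-line at t=0.3600, next y-line at t=0.8429; Δt_x=2.0000, Δt_y=1.1547
    x: enter (6,5) at t=0.3600
    y: enter (6,4) at t=0.8429
    y: enter (6,3) at t=1.9976
    x: enter (5,3) at t=2.3600
    y: enter (5,2) at t=3.1523
    y: enter (5,1) at t=4.3070
    x: enter (4,1) at t=4.3600
    y: enter (4,0) at t=5.4617 ← occupied
  → r_4 = 5.4617

ranges = [0.9469, 0.3118, 0.5400, 5.4617]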